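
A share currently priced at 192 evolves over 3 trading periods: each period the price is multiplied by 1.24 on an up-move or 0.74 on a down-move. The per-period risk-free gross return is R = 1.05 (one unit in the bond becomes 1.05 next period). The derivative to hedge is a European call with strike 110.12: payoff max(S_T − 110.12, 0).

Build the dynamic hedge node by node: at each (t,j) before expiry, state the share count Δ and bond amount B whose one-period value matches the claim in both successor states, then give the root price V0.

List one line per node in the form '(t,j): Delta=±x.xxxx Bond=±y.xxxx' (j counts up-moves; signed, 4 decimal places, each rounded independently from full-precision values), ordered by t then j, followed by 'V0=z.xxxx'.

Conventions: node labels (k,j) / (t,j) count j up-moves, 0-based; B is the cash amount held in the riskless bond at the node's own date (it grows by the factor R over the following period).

(0,0): Delta=0.9559 Bond=-85.1285
(1,0): Delta=0.8354 Bond=-72.2580
(1,1): Delta=1.0000 Bond=-99.8821
(2,0): Delta=0.3853 Bond=-28.5465
(2,1): Delta=1.0000 Bond=-104.8762
(2,2): Delta=1.0000 Bond=-104.8762
V0=98.4060

The replicating-portfolio and risk-neutral prices coincide; use p* = (1.05−0.74)/(1.24−0.74) = 0.6200 for the latter.
Expiry values: V(3,0)=0.0000, V(3,1)=20.2526, V(3,2)=108.3422, V(3,3)=255.9518
  t=2,j=0: stock 105.1392 → up 130.3726 (V=20.2526), down 77.8030 (V=0.0000). Price 11.9587; hedge Δ=0.3853, bond B=-28.5465.
  t=2,j=1: stock 176.1792 → up 218.4622 (V=108.3422), down 130.3726 (V=20.2526). Price 71.3030; hedge Δ=1.0000, bond B=-104.8762.
  t=2,j=2: stock 295.2192 → up 366.0718 (V=255.9518), down 218.4622 (V=108.3422). Price 190.3430; hedge Δ=1.0000, bond B=-104.8762.
  t=1,j=0: stock 142.0800 → up 176.1792 (V=71.3030), down 105.1392 (V=11.9587). Price 46.4306; hedge Δ=0.8354, bond B=-72.2580.
  t=1,j=1: stock 238.0800 → up 295.2192 (V=190.3430), down 176.1792 (V=71.3030). Price 138.1979; hedge Δ=1.0000, bond B=-99.8821.
  t=0,j=0: stock 192.0000 → up 238.0800 (V=138.1979), down 142.0800 (V=46.4306). Price 98.4060; hedge Δ=0.9559, bond B=-85.1285.
Sanity check at the root: Δ(0,0)·S0 + B(0,0) reproduces V0 = 98.4060.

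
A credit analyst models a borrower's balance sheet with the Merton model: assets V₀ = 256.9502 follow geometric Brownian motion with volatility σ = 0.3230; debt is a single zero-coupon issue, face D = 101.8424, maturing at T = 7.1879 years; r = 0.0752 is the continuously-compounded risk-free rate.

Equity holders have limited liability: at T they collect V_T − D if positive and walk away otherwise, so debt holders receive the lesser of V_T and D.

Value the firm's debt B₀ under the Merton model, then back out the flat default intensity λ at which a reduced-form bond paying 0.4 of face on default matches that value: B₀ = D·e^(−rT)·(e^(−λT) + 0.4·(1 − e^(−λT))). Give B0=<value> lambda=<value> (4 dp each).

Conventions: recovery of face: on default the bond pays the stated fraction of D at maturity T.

B0=57.4625 lambda=0.0074

With assets at 256.9502 and a single debt payment of 101.8424 at 7.1879 years:
d₁ = [ln(V₀/D) + (r + σ²/2)T] / (σ√T)
   = [ln(256.9502/101.8424) + (0.0752 + 0.5·0.3230²)·7.1879] / (0.3230·√7.1879)
   = [0.925456 + 0.915483] / 0.865971 = 2.125866
d₂ = d₁ − σ√T = 2.125866 − 0.865971 = 1.259895
N(d₁) = 0.983243,  N(d₂) = 0.896146,  e^(−rT) = 0.582439
E₀ = V₀·N(d₁) − D·e^(−rT)·N(d₂)
   = 256.9502·0.983243 − 101.8424·0.582439·0.896146 = 199.487695
B₀ = V₀ − E₀ = 256.9502 − 199.487695 = 57.462505
e^(−λT) = (B₀·e^(rT)/D − 0.4)/(1 − 0.4) = (57.4625·1.716917/101.8424 − 0.4)/0.6 = 0.94789216
λ = −ln(0.94789216)/7.1879 = 0.007445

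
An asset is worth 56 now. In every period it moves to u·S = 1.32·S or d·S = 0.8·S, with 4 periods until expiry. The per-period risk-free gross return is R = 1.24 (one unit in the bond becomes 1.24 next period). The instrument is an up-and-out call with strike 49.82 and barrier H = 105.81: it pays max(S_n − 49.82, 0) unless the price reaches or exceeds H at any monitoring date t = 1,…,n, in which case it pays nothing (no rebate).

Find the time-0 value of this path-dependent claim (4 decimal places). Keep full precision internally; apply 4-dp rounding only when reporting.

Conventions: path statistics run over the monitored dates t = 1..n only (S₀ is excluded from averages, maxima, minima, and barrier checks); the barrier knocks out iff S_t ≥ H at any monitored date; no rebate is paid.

price = 6.8372

Set p* = 0.8462 (from d < R < u); the path-dependent value is the discounted p*-expectation over all price paths.
Enumerate all 2^4 = 16 price paths (U = up ×1.32, D = down ×0.8); each path with k up-moves has probability p*^k·(1−p*)^(4−k).
DDDD: M=44.8000, payoff=0.0000, prob=0.000560
UDDD: M=73.9200, payoff=0.0000, prob=0.003081
DUDD: M=59.1360, payoff=0.0000, prob=0.003081
UUDD: M=97.5744, payoff=12.6276, prob=0.016946
DDUD: M=47.3088, payoff=0.0000, prob=0.003081
UDUD: M=78.0595, payoff=12.6276, prob=0.016946
DUUD: M=78.0595, payoff=12.6276, prob=0.016946
UUUD: M=128.7982, payoff=0.0000, prob=0.093204
DDDU: M=44.8000, payoff=0.0000, prob=0.003081
UDDU: M=73.9200, payoff=12.6276, prob=0.016946
DUDU: M=62.4476, payoff=12.6276, prob=0.016946
UUDU: M=103.0386, payoff=53.2186, prob=0.093204
DDUU: M=62.4476, payoff=12.6276, prob=0.016946
UDUU: M=103.0386, payoff=53.2186, prob=0.093204
DUUU: M=103.0386, payoff=53.2186, prob=0.093204
UUUU: M=170.0136, payoff=0.0000, prob=0.512622
Price = Σ prob·payoff / R^4 = 16.164492 / 2.364214 = 6.8372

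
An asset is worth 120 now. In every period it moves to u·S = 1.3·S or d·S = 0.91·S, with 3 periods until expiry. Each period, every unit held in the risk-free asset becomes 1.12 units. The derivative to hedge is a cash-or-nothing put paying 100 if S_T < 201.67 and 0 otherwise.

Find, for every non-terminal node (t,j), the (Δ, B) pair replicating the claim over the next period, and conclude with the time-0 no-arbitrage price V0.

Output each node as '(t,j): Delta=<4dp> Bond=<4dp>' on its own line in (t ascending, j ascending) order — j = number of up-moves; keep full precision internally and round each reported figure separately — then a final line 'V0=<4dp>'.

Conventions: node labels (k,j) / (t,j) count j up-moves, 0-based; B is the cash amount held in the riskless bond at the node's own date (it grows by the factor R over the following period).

(0,0): Delta=-0.4939 Bond=119.3320
(1,0): Delta=0.0000 Bond=79.7194
(1,1): Delta=-0.7902 Bond=179.8796
(2,0): Delta=0.0000 Bond=89.2857
(2,1): Delta=0.0000 Bond=89.2857
(2,2): Delta=-1.2644 Bond=297.6190
V0=60.0656

Arbitrage-free pricing uses the up-move probability p* = (R−d)/(u−d) = 0.5385, discounting each step at R = 1.12.
Expiry values: V(3,0)=100.0000, V(3,1)=100.0000, V(3,2)=100.0000, V(3,3)=0.0000
(2,0): S=99.3720. Δ = (V_up−V_dn)/(S_up−S_dn) = (100.0000−100.0000)/(129.1836−90.4285) = 0.0000. V = [p*·100.0000 + (1−p*)·100.0000]/1.12 = 89.2857. B = V − Δ·S = 89.2857.
(2,1): S=141.9600. Δ = (V_up−V_dn)/(S_up−S_dn) = (100.0000−100.0000)/(184.5480−129.1836) = 0.0000. V = [p*·100.0000 + (1−p*)·100.0000]/1.12 = 89.2857. B = V − Δ·S = 89.2857.
(2,2): S=202.8000. Δ = (V_up−V_dn)/(S_up−S_dn) = (0.0000−100.0000)/(263.6400−184.5480) = -1.2644. V = [p*·0.0000 + (1−p*)·100.0000]/1.12 = 41.2088. B = V − Δ·S = 297.6190.
(1,0): S=109.2000. Δ = (V_up−V_dn)/(S_up−S_dn) = (89.2857−89.2857)/(141.9600−99.3720) = 0.0000. V = [p*·89.2857 + (1−p*)·89.2857]/1.12 = 79.7194. B = V − Δ·S = 79.7194.
(1,1): S=156.0000. Δ = (V_up−V_dn)/(S_up−S_dn) = (41.2088−89.2857)/(202.8000−141.9600) = -0.7902. V = [p*·41.2088 + (1−p*)·89.2857]/1.12 = 56.6055. B = V − Δ·S = 179.8796.
(0,0): S=120.0000. Δ = (V_up−V_dn)/(S_up−S_dn) = (56.6055−79.7194)/(156.0000−109.2000) = -0.4939. V = [p*·56.6055 + (1−p*)·79.7194]/1.12 = 60.0656. B = V − Δ·S = 119.3320.
Check: Δ(0,0)·S0 + B(0,0) = 60.0656 = V0.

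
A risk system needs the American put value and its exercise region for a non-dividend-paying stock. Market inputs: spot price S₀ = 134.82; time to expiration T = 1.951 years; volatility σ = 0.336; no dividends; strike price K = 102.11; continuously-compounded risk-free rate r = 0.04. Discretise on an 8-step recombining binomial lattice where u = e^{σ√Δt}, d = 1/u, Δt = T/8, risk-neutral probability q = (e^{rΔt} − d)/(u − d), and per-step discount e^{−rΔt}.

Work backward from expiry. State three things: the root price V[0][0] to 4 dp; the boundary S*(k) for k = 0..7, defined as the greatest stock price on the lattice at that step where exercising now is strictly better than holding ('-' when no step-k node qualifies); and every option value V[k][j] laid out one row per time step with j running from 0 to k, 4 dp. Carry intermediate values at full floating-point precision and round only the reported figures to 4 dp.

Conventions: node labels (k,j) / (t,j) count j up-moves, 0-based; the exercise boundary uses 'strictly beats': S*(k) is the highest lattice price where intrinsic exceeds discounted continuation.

price = 7.1750
boundary = - - - - 69.4234 58.8090 69.4234 81.9536
tree:
7.1750
10.9519 3.3567
16.2984 5.5628 1.1096
23.5206 9.0488 2.0173 0.1797
32.6866 14.3770 3.6408 0.3545 0.0000
43.3010 22.1467 6.5144 0.6992 0.0000 0.0000
52.2926 32.6866 11.5341 1.3791 0.0000 0.0000 0.0000
59.9093 43.3010 20.1564 2.7200 0.0000 0.0000 0.0000 0.0000
66.3616 52.2926 32.6866 5.3647 0.0000 0.0000 0.0000 0.0000 0.0000

Δt=0.24388  u=1.18049  d=0.84711  q=0.48802  discount=0.99029
step 8 (expiry): payoffs max(K−S,0) = 66.3616 52.2926 32.6866 5.3647 0.0000 0.0000 0.0000 0.0000 0.0000
step 7: (k=7,j=0): S=42.2007, K−S=59.9093, hold=58.9181 ⇒ V=59.9093 exercise | (k=7,j=1): S=58.8090, K−S=43.3010, hold=42.3098 ⇒ V=43.3010 exercise | (k=7,j=2): S=81.9536, K−S=20.1564, hold=19.1652 ⇒ V=20.1564 exercise | (k=7,j=3): S=114.2069, K−S=0.0000, hold=2.7200 ⇒ V=2.7200 continue | (k=7,j=4): S=159.1536, K−S=0.0000, hold=0.0000 ⇒ V=0.0000 continue | (k=7,j=5): S=221.7894, K−S=0.0000, hold=0.0000 ⇒ V=0.0000 continue | (k=7,j=6): S=309.0759, K−S=0.0000, hold=0.0000 ⇒ V=0.0000 continue | (k=7,j=7): S=430.7144, K−S=0.0000, hold=0.0000 ⇒ V=0.0000 continue  boundary S*=81.9536
step 6: (k=6,j=0): S=49.8174, K−S=52.2926, hold=51.3013 ⇒ V=52.2926 exercise | (k=6,j=1): S=69.4234, K−S=32.6866, hold=31.6954 ⇒ V=32.6866 exercise | (k=6,j=2): S=96.7453, K−S=5.3647, hold=11.5341 ⇒ V=11.5341 continue | (k=6,j=3): S=134.8200, K−S=0.0000, hold=1.3791 ⇒ V=1.3791 continue | (k=6,j=4): S=187.8792, K−S=0.0000, hold=0.0000 ⇒ V=0.0000 continue | (k=6,j=5): S=261.8201, K−S=0.0000, hold=0.0000 ⇒ V=0.0000 continue | (k=6,j=6): S=364.8608, K−S=0.0000, hold=0.0000 ⇒ V=0.0000 continue  boundary S*=69.4234
step 5: (k=5,j=0): S=58.8090, K−S=43.3010, hold=42.3098 ⇒ V=43.3010 exercise | (k=5,j=1): S=81.9536, K−S=20.1564, hold=22.1467 ⇒ V=22.1467 continue | (k=5,j=2): S=114.2069, K−S=0.0000, hold=6.5144 ⇒ V=6.5144 continue | (k=5,j=3): S=159.1536, K−S=0.0000, hold=0.6992 ⇒ V=0.6992 continue | (k=5,j=4): S=221.7894, K−S=0.0000, hold=0.0000 ⇒ V=0.0000 continue | (k=5,j=5): S=309.0759, K−S=0.0000, hold=0.0000 ⇒ V=0.0000 continue  boundary S*=58.8090
step 4: (k=4,j=0): S=69.4234, K−S=32.6866, hold=32.6573 ⇒ V=32.6866 exercise | (k=4,j=1): S=96.7453, K−S=5.3647, hold=14.3770 ⇒ V=14.3770 continue | (k=4,j=2): S=134.8200, K−S=0.0000, hold=3.6408 ⇒ V=3.6408 continue | (k=4,j=3): S=187.8792, K−S=0.0000, hold=0.3545 ⇒ V=0.3545 continue | (k=4,j=4): S=261.8201, K−S=0.0000, hold=0.0000 ⇒ V=0.0000 continue  boundary S*=69.4234
step 3: (k=3,j=0): S=81.9536, K−S=20.1564, hold=23.5206 ⇒ V=23.5206 continue | (k=3,j=1): S=114.2069, K−S=0.0000, hold=9.0488 ⇒ V=9.0488 continue | (k=3,j=2): S=159.1536, K−S=0.0000, hold=2.0173 ⇒ V=2.0173 continue | (k=3,j=3): S=221.7894, K−S=0.0000, hold=0.1797 ⇒ V=0.1797 continue  boundary S*=-
step 2: (k=2,j=0): S=96.7453, K−S=5.3647, hold=16.2984 ⇒ V=16.2984 continue | (k=2,j=1): S=134.8200, K−S=0.0000, hold=5.5628 ⇒ V=5.5628 continue | (k=2,j=2): S=187.8792, K−S=0.0000, hold=1.1096 ⇒ V=1.1096 continue  boundary S*=-
step 1: (k=1,j=0): S=114.2069, K−S=0.0000, hold=10.9519 ⇒ V=10.9519 continue | (k=1,j=1): S=159.1536, K−S=0.0000, hold=3.3567 ⇒ V=3.3567 continue  boundary S*=-
step 0: (k=0,j=0): S=134.8200, K−S=0.0000, hold=7.1750 ⇒ V=7.1750 continue  boundary S*=-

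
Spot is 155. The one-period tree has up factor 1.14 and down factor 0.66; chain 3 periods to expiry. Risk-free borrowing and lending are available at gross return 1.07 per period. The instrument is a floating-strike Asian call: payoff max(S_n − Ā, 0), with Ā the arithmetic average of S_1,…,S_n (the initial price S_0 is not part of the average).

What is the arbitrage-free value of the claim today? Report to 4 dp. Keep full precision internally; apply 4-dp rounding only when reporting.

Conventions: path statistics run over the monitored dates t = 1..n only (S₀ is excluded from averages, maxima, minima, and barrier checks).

With p* = (R−d)/(u−d) = 0.8542, sum probability × payoff across the paths and divide by R^3.
Enumerate all 2^3 = 8 price paths (U = up ×1.14, D = down ×0.66); each path with k up-moves has probability p*^k·(1−p*)^(3−k).
DDD: Ā=71.4600, payoff=0.0000, prob=0.003101
UDD: Ā=123.4308, payoff=0.0000, prob=0.018166
DUD: Ā=98.6308, payoff=0.0000, prob=0.018166
UUD: Ā=170.3624, payoff=0.0000, prob=0.106400
DDU: Ā=82.2628, payoff=0.0000, prob=0.018166
UDU: Ā=142.0904, payoff=0.0000, prob=0.106400
DUU: Ā=117.2904, payoff=15.6587, prob=0.106400
UUU: Ā=202.5924, payoff=27.0469, prob=0.623201
Price = Σ prob·payoff / R^3 = 18.521721 / 1.225043 = 15.1192

price = 15.1192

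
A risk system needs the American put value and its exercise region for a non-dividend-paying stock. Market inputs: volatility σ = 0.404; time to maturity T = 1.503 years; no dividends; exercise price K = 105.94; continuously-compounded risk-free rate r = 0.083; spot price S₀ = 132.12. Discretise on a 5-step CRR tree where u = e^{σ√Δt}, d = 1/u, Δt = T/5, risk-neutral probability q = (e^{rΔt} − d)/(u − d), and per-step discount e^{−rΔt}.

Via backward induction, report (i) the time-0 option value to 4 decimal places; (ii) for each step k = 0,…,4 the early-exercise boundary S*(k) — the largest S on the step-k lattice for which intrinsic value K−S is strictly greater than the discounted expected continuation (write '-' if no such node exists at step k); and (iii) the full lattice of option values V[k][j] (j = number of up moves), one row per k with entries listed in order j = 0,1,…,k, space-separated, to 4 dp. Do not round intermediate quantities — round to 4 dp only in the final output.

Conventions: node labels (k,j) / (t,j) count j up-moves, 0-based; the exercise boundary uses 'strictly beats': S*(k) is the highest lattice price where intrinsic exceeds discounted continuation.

Δt=0.30060  u=1.24795  d=0.80132  q=0.50141  discount=0.97536
step 5 (expiry): payoffs max(K−S,0) = 62.2899 37.9604 0.0703 0.0000 0.0000 0.0000
step 4: (k=4,j=0): S=54.4731, K−S=51.4669, hold=48.8565 ⇒ V=51.4669 exercise | (k=4,j=1): S=84.8350, K−S=21.1050, hold=18.4945 ⇒ V=21.1050 exercise | (k=4,j=2): S=132.1200, K−S=0.0000, hold=0.0342 ⇒ V=0.0342 continue | (k=4,j=3): S=205.7605, K−S=0.0000, hold=0.0000 ⇒ V=0.0000 continue | (k=4,j=4): S=320.4464, K−S=0.0000, hold=0.0000 ⇒ V=0.0000 continue  boundary S*=84.8350
step 3: (k=3,j=0): S=67.9796, K−S=37.9604, hold=35.3499 ⇒ V=37.9604 exercise | (k=3,j=1): S=105.8697, K−S=0.0703, hold=10.2801 ⇒ V=10.2801 continue | (k=3,j=2): S=164.8790, K−S=0.0000, hold=0.0166 ⇒ V=0.0166 continue | (k=3,j=3): S=256.7785, K−S=0.0000, hold=0.0000 ⇒ V=0.0000 continue  boundary S*=67.9796
step 2: (k=2,j=0): S=84.8350, K−S=21.1050, hold=23.4877 ⇒ V=23.4877 continue | (k=2,j=1): S=132.1200, K−S=0.0000, hold=5.0073 ⇒ V=5.0073 continue | (k=2,j=2): S=205.7605, K−S=0.0000, hold=0.0081 ⇒ V=0.0081 continue  boundary S*=-
step 1: (k=1,j=0): S=105.8697, K−S=0.0703, hold=13.8709 ⇒ V=13.8709 continue | (k=1,j=1): S=164.8790, K−S=0.0000, hold=2.4390 ⇒ V=2.4390 continue  boundary S*=-
step 0: (k=0,j=0): S=132.1200, K−S=0.0000, hold=7.9382 ⇒ V=7.9382 continue  boundary S*=-

price = 7.9382
boundary = - - - 67.9796 84.8350
tree:
7.9382
13.8709 2.4390
23.4877 5.0073 0.0081
37.9604 10.2801 0.0166 0.0000
51.4669 21.1050 0.0342 0.0000 0.0000
62.2899 37.9604 0.0703 0.0000 0.0000 0.0000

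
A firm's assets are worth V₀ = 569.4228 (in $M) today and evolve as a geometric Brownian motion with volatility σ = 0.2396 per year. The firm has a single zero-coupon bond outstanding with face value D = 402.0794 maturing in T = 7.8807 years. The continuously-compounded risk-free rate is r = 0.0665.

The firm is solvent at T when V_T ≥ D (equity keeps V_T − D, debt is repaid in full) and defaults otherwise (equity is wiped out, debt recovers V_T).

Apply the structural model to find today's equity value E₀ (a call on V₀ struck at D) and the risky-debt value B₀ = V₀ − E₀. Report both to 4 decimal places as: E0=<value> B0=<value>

E0=342.2736 B0=227.1492

With assets at 569.4228 and a single debt payment of 402.0794 at 7.8807 years:
d₁ = [ln(V₀/D) + (r + σ²/2)T] / (σ√T)
   = [ln(569.4228/402.0794) + (0.0665 + 0.5·0.2396²)·7.8807] / (0.2396·√7.8807)
   = [0.347974 + 0.750275] / 0.672619 = 1.632794
d₂ = d₁ − σ√T = 1.632794 − 0.672619 = 0.960175
N(d₁) = 0.948744,  N(d₂) = 0.831516,  e^(−rT) = 0.592108
E₀ = V₀·N(d₁) − D·e^(−rT)·N(d₂)
   = 569.4228·0.948744 − 402.0794·0.592108·0.831516 = 342.273644
B₀ = V₀ − E₀ = 569.4228 − 342.273644 = 227.149156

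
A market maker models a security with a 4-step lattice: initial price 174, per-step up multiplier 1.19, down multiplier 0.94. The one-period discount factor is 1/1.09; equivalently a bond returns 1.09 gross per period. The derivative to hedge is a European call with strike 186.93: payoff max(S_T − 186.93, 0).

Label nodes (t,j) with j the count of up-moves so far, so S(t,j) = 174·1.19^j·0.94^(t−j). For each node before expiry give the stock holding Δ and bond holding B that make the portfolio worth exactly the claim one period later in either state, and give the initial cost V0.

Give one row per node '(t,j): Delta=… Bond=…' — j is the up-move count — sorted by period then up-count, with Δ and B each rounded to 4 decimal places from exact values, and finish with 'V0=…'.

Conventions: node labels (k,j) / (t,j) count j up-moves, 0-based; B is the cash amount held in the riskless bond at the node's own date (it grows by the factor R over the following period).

(0,0): Delta=0.8825 Bond=-109.4324
(1,0): Delta=0.7333 Bond=-94.8744
(1,1): Delta=0.9611 Bond=-135.5527
(2,0): Delta=0.4410 Bond=-58.4655
(2,1): Delta=0.8873 Bond=-133.3781
(2,2): Delta=1.0000 Bond=-157.3352
(3,0): Delta=0.0000 Bond=0.0000
(3,1): Delta=0.6732 Bond=-106.2123
(3,2): Delta=1.0000 Bond=-171.4954
(3,3): Delta=1.0000 Bond=-171.4954
V0=44.1271

Arbitrage-free pricing uses the up-move probability p* = (R−d)/(u−d) = 0.6000, discounting each step at R = 1.09.
At maturity the claim pays: V(4,0)=0.0000, V(4,1)=0.0000, V(4,2)=30.7903, V(4,3)=88.6946, V(4,4)=161.9990
  t=3,j=0: stock 144.5216 → up 171.9807 (V=0.0000), down 135.8503 (V=0.0000). Price 0.0000; hedge Δ=0.0000, bond B=0.0000.
  t=3,j=1: stock 182.9582 → up 217.7203 (V=30.7903), down 171.9807 (V=0.0000). Price 16.9488; hedge Δ=0.6732, bond B=-106.2123.
  t=3,j=2: stock 231.6173 → up 275.6246 (V=88.6946), down 217.7203 (V=30.7903). Price 60.1219; hedge Δ=1.0000, bond B=-171.4954.
  t=3,j=3: stock 293.2177 → up 348.9290 (V=161.9990), down 275.6246 (V=88.6946). Price 121.7223; hedge Δ=1.0000, bond B=-171.4954.
  t=2,j=0: stock 153.7464 → up 182.9582 (V=16.9488), down 144.5216 (V=0.0000). Price 9.3296; hedge Δ=0.4410, bond B=-58.4655.
  t=2,j=1: stock 194.6364 → up 231.6173 (V=60.1219), down 182.9582 (V=16.9488). Price 39.3144; hedge Δ=0.8873, bond B=-133.3781.
  t=2,j=2: stock 246.4014 → up 293.2177 (V=121.7223), down 231.6173 (V=60.1219). Price 89.0662; hedge Δ=1.0000, bond B=-157.3352.
  t=1,j=0: stock 163.5600 → up 194.6364 (V=39.3144), down 153.7464 (V=9.3296). Price 25.0646; hedge Δ=0.7333, bond B=-94.8744.
  t=1,j=1: stock 207.0600 → up 246.4014 (V=89.0662), down 194.6364 (V=39.3144). Price 63.4545; hedge Δ=0.9611, bond B=-135.5527.
  t=0,j=0: stock 174.0000 → up 207.0600 (V=63.4545), down 163.5600 (V=25.0646). Price 44.1271; hedge Δ=0.8825, bond B=-109.4324.
Verification: the root portfolio costs Δ(0,0)·S0 + B(0,0) = 44.1271, matching V0.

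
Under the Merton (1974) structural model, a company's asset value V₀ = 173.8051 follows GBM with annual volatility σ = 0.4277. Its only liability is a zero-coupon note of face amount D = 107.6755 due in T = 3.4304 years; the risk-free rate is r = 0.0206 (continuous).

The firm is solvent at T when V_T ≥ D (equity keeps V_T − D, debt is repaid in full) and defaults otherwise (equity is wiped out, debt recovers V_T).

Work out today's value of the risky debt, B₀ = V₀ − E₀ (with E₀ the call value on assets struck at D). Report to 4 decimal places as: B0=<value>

With assets at 173.8051 and a single debt payment of 107.6755 at 3.4304 years:
d₁ = [ln(V₀/D) + (r + σ²/2)T] / (σ√T)
   = [ln(173.8051/107.6755) + (0.0206 + 0.5·0.4277²)·3.4304] / (0.4277·√3.4304)
   = [0.478812 + 0.384423] / 0.792158 = 1.089727
d₂ = d₁ − σ√T = 1.089727 − 0.792158 = 0.297569
N(d₁) = 0.862083,  N(d₂) = 0.616984,  e^(−rT) = 0.931773
E₀ = V₀·N(d₁) − D·e^(−rT)·N(d₂)
   = 173.8051·0.862083 − 107.6755·0.931773·0.616984 = 87.933014
B₀ = V₀ − E₀ = 173.8051 − 87.933014 = 85.872086

B0=85.8721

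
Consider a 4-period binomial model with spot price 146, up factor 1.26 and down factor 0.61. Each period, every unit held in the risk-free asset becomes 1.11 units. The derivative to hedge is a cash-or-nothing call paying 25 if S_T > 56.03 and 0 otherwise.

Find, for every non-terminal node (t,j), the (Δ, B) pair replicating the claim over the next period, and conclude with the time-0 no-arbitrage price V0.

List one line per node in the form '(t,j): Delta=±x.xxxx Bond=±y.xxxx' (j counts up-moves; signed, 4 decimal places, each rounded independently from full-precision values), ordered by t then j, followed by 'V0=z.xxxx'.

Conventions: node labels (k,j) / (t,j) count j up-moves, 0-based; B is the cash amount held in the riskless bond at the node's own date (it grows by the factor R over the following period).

Under the risk-neutral measure, an up-move has probability p* = (R−d)/(u−d) = 0.7692 and values discount at R = 1.11.
Expiry values: V(4,0)=0.0000, V(4,1)=0.0000, V(4,2)=25.0000, V(4,3)=25.0000, V(4,4)=25.0000
Node (3,0) S=33.1392: V=(p*·0.0000+(1−p*)·0.0000)/1.11=0.0000; Δ=(0.0000−0.0000)/(41.7554−20.2149)=0.0000; B=V−Δ·S=0.0000
Node (3,1) S=68.4515: V=(p*·25.0000+(1−p*)·0.0000)/1.11=17.3250; Δ=(25.0000−0.0000)/(86.2489−41.7554)=0.5619; B=V−Δ·S=-21.1365
Node (3,2) S=141.3917: V=(p*·25.0000+(1−p*)·25.0000)/1.11=22.5225; Δ=(25.0000−25.0000)/(178.1535−86.2489)=0.0000; B=V−Δ·S=22.5225
Node (3,3) S=292.0549: V=(p*·25.0000+(1−p*)·25.0000)/1.11=22.5225; Δ=(25.0000−25.0000)/(367.9892−178.1535)=0.0000; B=V−Δ·S=22.5225
Node (2,0) S=54.3266: V=(p*·17.3250+(1−p*)·0.0000)/1.11=12.0062; Δ=(17.3250−0.0000)/(68.4515−33.1392)=0.4906; B=V−Δ·S=-14.6476
Node (2,1) S=112.2156: V=(p*·22.5225+(1−p*)·17.3250)/1.11=19.2100; Δ=(22.5225−17.3250)/(141.3917−68.4515)=0.0713; B=V−Δ·S=11.2138
Node (2,2) S=231.7896: V=(p*·22.5225+(1−p*)·22.5225)/1.11=20.2906; Δ=(22.5225−22.5225)/(292.0549−141.3917)=0.0000; B=V−Δ·S=20.2906
Node (1,0) S=89.0600: V=(p*·19.2100+(1−p*)·12.0062)/1.11=15.8086; Δ=(19.2100−12.0062)/(112.2156−54.3266)=0.1244; B=V−Δ·S=4.7260
Node (1,1) S=183.9600: V=(p*·20.2906+(1−p*)·19.2100)/1.11=18.0551; Δ=(20.2906−19.2100)/(231.7896−112.2156)=0.0090; B=V−Δ·S=16.3927
Node (0,0) S=146.0000: V=(p*·18.0551+(1−p*)·15.8086)/1.11=15.7988; Δ=(18.0551−15.8086)/(183.9600−89.0600)=0.0237; B=V−Δ·S=12.3427
Sanity check at the root: Δ(0,0)·S0 + B(0,0) reproduces V0 = 15.7988.

(0,0): Delta=0.0237 Bond=12.3427
(1,0): Delta=0.1244 Bond=4.7260
(1,1): Delta=0.0090 Bond=16.3927
(2,0): Delta=0.4906 Bond=-14.6476
(2,1): Delta=0.0713 Bond=11.2138
(2,2): Delta=0.0000 Bond=20.2906
(3,0): Delta=0.0000 Bond=0.0000
(3,1): Delta=0.5619 Bond=-21.1365
(3,2): Delta=0.0000 Bond=22.5225
(3,3): Delta=0.0000 Bond=22.5225
V0=15.7988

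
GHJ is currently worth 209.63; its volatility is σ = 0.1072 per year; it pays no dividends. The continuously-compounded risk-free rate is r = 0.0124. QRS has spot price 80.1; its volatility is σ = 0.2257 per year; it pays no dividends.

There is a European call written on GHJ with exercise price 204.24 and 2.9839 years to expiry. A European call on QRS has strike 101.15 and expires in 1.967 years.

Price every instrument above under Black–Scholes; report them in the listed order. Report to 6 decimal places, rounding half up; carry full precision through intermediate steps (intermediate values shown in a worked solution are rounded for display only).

price(GHJ call K=204.24) = 22.254134
price(QRS call K=101.15) = 4.271000

[GHJ call K=204.24]
σ√T = 0.1072·√2.9839 = 0.185177
d₁ = (ln(S/K) + (r+σ²/2)T) / (σ√T) = (ln(209.63/204.24) + (0.0124+0.1072²/2)·2.9839) / 0.185177 = (0.026048 + 0.054146) / 0.185177 = 0.433066
d₂ = d₁ − σ√T = 0.433066 − 0.185177 = 0.247889
e^{−rT} = 0.963676
N(d₁) = 0.667517,  N(d₂) = 0.597890
price = S·N(d₁) − K·e^{−rT}·N(d₂) = 139.931531 − 117.677398 = 22.254134
[QRS call K=101.15]
σ√T = 0.2257·√1.967 = 0.316544
d₁ = (ln(S/K) + (r+σ²/2)T) / (σ√T) = (ln(80.1/101.15) + (0.0124+0.2257²/2)·1.967) / 0.316544 = (-0.233329 + 0.074491) / 0.316544 = -0.501788
d₂ = d₁ − σ√T = -0.501788 − 0.316544 = -0.818332
e^{−rT} = 0.975904
N(d₁) = 0.307908,  N(d₂) = 0.206584
price = S·N(d₁) − K·e^{−rT}·N(d₂) = 24.663450 − 20.392449 = 4.271000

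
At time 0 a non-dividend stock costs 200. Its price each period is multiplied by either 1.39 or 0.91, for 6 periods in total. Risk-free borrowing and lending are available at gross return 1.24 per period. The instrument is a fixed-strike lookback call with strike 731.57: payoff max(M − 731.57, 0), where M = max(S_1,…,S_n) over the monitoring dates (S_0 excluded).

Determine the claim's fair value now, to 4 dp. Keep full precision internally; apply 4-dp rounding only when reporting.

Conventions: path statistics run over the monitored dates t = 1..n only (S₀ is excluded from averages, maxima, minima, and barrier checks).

price = 38.8329

With p* = (R−d)/(u−d) = 0.6875, sum probability × payoff across the paths and divide by R^6.
Enumerate all 2^6 = 64 price paths (U = up ×1.39, D = down ×0.91); each path with k up-moves has probability p*^k·(1−p*)^(6−k).
DDDDDD: M=182.0000, payoff=0.0000, prob=0.000931
UDDDDD: M=278.0000, payoff=0.0000, prob=0.002049
DUDDDD: M=252.9800, payoff=0.0000, prob=0.002049
UUDDDD: M=386.4200, payoff=0.0000, prob=0.004508
DDUDDD: M=230.2118, payoff=0.0000, prob=0.002049
UDUDDD: M=351.6422, payoff=0.0000, prob=0.004508
DUUDDD: M=351.6422, payoff=0.0000, prob=0.004508
UUUDDD: M=537.1238, payoff=0.0000, prob=0.009917
DDDUDD: M=209.4927, payoff=0.0000, prob=0.002049
UDDUDD: M=319.9944, payoff=0.0000, prob=0.004508
DUDUDD: M=319.9944, payoff=0.0000, prob=0.004508
UUDUDD: M=488.7827, payoff=0.0000, prob=0.009917
DDUUDD: M=319.9944, payoff=0.0000, prob=0.004508
UDUUDD: M=488.7827, payoff=0.0000, prob=0.009917
DUUUDD: M=488.7827, payoff=0.0000, prob=0.009917
UUUUDD: M=746.6021, payoff=15.0321, prob=0.021817
DDDDUD: M=190.6384, payoff=0.0000, prob=0.002049
UDDDUD: M=291.1949, payoff=0.0000, prob=0.004508
DUDDUD: M=291.1949, payoff=0.0000, prob=0.004508
UUDDUD: M=444.7922, payoff=0.0000, prob=0.009917
DDUDUD: M=291.1949, payoff=0.0000, prob=0.004508
UDUDUD: M=444.7922, payoff=0.0000, prob=0.009917
DUUDUD: M=444.7922, payoff=0.0000, prob=0.009917
UUUDUD: M=679.4079, payoff=0.0000, prob=0.021817
DDDUUD: M=291.1949, payoff=0.0000, prob=0.004508
UDDUUD: M=444.7922, payoff=0.0000, prob=0.009917
DUDUUD: M=444.7922, payoff=0.0000, prob=0.009917
UUDUUD: M=679.4079, payoff=0.0000, prob=0.021817
DDUUUD: M=444.7922, payoff=0.0000, prob=0.009917
UDUUUD: M=679.4079, payoff=0.0000, prob=0.021817
DUUUUD: M=679.4079, payoff=0.0000, prob=0.021817
UUUUUD: M=1037.7769, payoff=306.2069, prob=0.047997
DDDDDU: M=182.0000, payoff=0.0000, prob=0.002049
UDDDDU: M=278.0000, payoff=0.0000, prob=0.004508
DUDDDU: M=264.9874, payoff=0.0000, prob=0.004508
UUDDDU: M=404.7609, payoff=0.0000, prob=0.009917
DDUDDU: M=264.9874, payoff=0.0000, prob=0.004508
UDUDDU: M=404.7609, payoff=0.0000, prob=0.009917
DUUDDU: M=404.7609, payoff=0.0000, prob=0.009917
UUUDDU: M=618.2612, payoff=0.0000, prob=0.021817
DDDUDU: M=264.9874, payoff=0.0000, prob=0.004508
UDDUDU: M=404.7609, payoff=0.0000, prob=0.009917
DUDUDU: M=404.7609, payoff=0.0000, prob=0.009917
UUDUDU: M=618.2612, payoff=0.0000, prob=0.021817
DDUUDU: M=404.7609, payoff=0.0000, prob=0.009917
UDUUDU: M=618.2612, payoff=0.0000, prob=0.021817
DUUUDU: M=618.2612, payoff=0.0000, prob=0.021817
UUUUDU: M=944.3770, payoff=212.8070, prob=0.047997
DDDDUU: M=264.9874, payoff=0.0000, prob=0.004508
UDDDUU: M=404.7609, payoff=0.0000, prob=0.009917
DUDDUU: M=404.7609, payoff=0.0000, prob=0.009917
UUDDUU: M=618.2612, payoff=0.0000, prob=0.021817
DDUDUU: M=404.7609, payoff=0.0000, prob=0.009917
UDUDUU: M=618.2612, payoff=0.0000, prob=0.021817
DUUDUU: M=618.2612, payoff=0.0000, prob=0.021817
UUUDUU: M=944.3770, payoff=212.8070, prob=0.047997
DDDUUU: M=404.7609, payoff=0.0000, prob=0.009917
UDDUUU: M=618.2612, payoff=0.0000, prob=0.021817
DUDUUU: M=618.2612, payoff=0.0000, prob=0.021817
UUDUUU: M=944.3770, payoff=212.8070, prob=0.047997
DDUUUU: M=618.2612, payoff=0.0000, prob=0.021817
UDUUUU: M=944.3770, payoff=212.8070, prob=0.047997
DUUUUU: M=944.3770, payoff=212.8070, prob=0.047997
UUUUUU: M=1442.5099, payoff=710.9399, prob=0.105593
Price = Σ prob·payoff / R^6 = 141.165824 / 3.635215 = 38.8329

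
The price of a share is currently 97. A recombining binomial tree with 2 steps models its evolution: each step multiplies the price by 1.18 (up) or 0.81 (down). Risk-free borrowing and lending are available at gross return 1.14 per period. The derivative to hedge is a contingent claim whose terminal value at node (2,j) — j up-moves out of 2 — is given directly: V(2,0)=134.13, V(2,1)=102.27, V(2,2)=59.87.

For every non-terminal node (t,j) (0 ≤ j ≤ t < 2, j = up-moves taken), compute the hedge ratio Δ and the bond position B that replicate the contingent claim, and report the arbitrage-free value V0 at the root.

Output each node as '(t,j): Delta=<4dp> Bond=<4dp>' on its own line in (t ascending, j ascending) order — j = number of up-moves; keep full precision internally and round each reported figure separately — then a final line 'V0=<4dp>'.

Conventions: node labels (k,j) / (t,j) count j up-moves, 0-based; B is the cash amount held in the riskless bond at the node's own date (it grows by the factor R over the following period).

No-arbitrage ⇒ martingale measure with p* = (R−d)/(u−d) = 0.8919.
Expiry values: V(2,0)=134.1300, V(2,1)=102.2700, V(2,2)=59.8700
Node (1,0) S=78.5700: V=(p*·102.2700+(1−p*)·134.1300)/1.14=92.7319; Δ=(102.2700−134.1300)/(92.7126−63.6417)=-1.0959; B=V−Δ·S=178.8400
Node (1,1) S=114.4600: V=(p*·59.8700+(1−p*)·102.2700)/1.14=56.5384; Δ=(59.8700−102.2700)/(135.0628−92.7126)=-1.0012; B=V−Δ·S=171.1330
Node (0,0) S=97.0000: V=(p*·56.5384+(1−p*)·92.7319)/1.14=53.0274; Δ=(56.5384−92.7319)/(114.4600−78.5700)=-1.0085; B=V−Δ·S=150.8475
Check: Δ(0,0)·S0 + B(0,0) = 53.0274 = V0.

(0,0): Delta=-1.0085 Bond=150.8475
(1,0): Delta=-1.0959 Bond=178.8400
(1,1): Delta=-1.0012 Bond=171.1330
V0=53.0274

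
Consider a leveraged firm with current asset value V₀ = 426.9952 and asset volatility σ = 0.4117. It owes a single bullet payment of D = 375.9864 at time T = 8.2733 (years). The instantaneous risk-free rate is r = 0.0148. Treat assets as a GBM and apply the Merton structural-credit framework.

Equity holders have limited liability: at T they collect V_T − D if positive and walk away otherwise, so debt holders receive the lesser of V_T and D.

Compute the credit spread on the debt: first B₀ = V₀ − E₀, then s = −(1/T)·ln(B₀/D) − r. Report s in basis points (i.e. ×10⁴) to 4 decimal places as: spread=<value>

Work the structural quantities from V₀ = 426.9952 against face 375.9864:
d₁ = [ln(V₀/D) + (r + σ²/2)T] / (σ√T)
   = [ln(426.9952/375.9864) + (0.0148 + 0.5·0.4117²)·8.2733] / (0.4117·√8.2733)
   = [0.127220 + 0.823594] / 1.184187 = 0.802926
d₂ = d₁ − σ√T = 0.802926 − 1.184187 = -0.381261
N(d₁) = 0.788991,  N(d₂) = 0.351505,  e^(−rT) = 0.884755
E₀ = V₀·N(d₁) − D·e^(−rT)·N(d₂)
   = 426.9952·0.788991 − 375.9864·0.884755·0.351505 = 219.965376
B₀ = V₀ − E₀ = 426.9952 − 219.965376 = 207.029824
spread = −(1/T)·ln(B₀/D) − r = −(1/8.2733)·ln(207.029824/375.9864) − 0.0148 = 0.05732238
in basis points: 0.05732238 × 10⁴ = 573.2238 bp

spread=573.2238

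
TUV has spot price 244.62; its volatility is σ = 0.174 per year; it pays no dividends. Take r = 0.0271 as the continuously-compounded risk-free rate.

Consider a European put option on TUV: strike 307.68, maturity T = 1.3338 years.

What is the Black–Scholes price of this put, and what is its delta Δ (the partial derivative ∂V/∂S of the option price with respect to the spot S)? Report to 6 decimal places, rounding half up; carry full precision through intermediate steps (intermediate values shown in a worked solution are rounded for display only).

σ√T = 0.174·√1.3338 = 0.200953
d₁ = (ln(S/K) + (r+σ²/2)T) / (σ√T) = (ln(244.62/307.68) + (0.0271+0.174²/2)·1.3338) / 0.200953 = (-0.229354 + 0.056337) / 0.200953 = -0.860983
d₂ = d₁ − σ√T = -0.860983 − 0.200953 = -1.061937
e^{−rT} = 0.964499
N(−d₁) = 0.805376,  N(−d₂) = 0.855868
Put price V = K·e^{−rT}·N(−d₂) − S·N(−d₁) = 253.984917 − 197.011180 = 56.973737
Δ = −N(−d₁) = -0.805376

price = 56.973737
Δ = -0.805376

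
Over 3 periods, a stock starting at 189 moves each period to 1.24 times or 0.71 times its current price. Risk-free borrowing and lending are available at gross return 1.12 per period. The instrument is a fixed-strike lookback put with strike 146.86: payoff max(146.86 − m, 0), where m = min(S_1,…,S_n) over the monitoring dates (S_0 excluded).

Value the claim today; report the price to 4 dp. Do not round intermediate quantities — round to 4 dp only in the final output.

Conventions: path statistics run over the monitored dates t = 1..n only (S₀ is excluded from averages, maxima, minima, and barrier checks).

No-arbitrage gives p* = (R−d)/(u−d) = 0.7736: enumerate every path, weight its payoff by its p*-probability, and discount by R^3.
Enumerate all 2^3 = 8 price paths (U = up ×1.24, D = down ×0.71); each path with k up-moves has probability p*^k·(1−p*)^(3−k).
DDD: m=67.6452, payoff=79.2148, prob=0.011607
UDD: m=118.1409, payoff=28.7191, prob=0.039657
DUD: m=118.1409, payoff=28.7191, prob=0.039657
UUD: m=206.3305, payoff=0.0000, prob=0.135494
DDU: m=95.2749, payoff=51.5851, prob=0.039657
UDU: m=166.3956, payoff=0.0000, prob=0.135494
DUU: m=134.1900, payoff=12.6700, prob=0.135494
UUU: m=234.3600, payoff=0.0000, prob=0.462939
Price = Σ prob·payoff / R^3 = 6.959680 / 1.404928 = 4.9538

price = 4.9538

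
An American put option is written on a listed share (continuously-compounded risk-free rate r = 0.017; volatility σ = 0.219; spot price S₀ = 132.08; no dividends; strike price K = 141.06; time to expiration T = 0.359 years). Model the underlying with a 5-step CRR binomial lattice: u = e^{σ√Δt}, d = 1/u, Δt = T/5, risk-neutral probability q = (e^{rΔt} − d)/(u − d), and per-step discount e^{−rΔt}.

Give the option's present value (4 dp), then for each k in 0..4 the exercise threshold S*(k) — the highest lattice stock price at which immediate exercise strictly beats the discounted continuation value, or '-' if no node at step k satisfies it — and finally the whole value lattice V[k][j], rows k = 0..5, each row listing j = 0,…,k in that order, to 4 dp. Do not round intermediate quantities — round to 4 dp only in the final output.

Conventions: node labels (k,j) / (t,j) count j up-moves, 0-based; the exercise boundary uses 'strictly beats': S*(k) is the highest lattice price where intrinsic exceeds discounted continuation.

Δt=0.07180  u=1.06044  d=0.94301  q=0.49573  discount=0.99878
step 5 (expiry): payoffs max(K−S,0) = 42.5659 30.3005 16.5077 0.9973 0.0000 0.0000
step 4: (k=4,j=0): S=104.4469, K−S=36.6131, hold=36.4410 ⇒ V=36.6131 exercise | (k=4,j=1): S=117.4536, K−S=23.6064, hold=23.4343 ⇒ V=23.6064 exercise | (k=4,j=2): S=132.0800, K−S=8.9800, hold=8.8079 ⇒ V=8.9800 exercise | (k=4,j=3): S=148.5278, K−S=0.0000, hold=0.5023 ⇒ V=0.5023 continue | (k=4,j=4): S=167.0238, K−S=0.0000, hold=0.0000 ⇒ V=0.0000 continue  boundary S*=132.0800
step 3: (k=3,j=0): S=110.7595, K−S=30.3005, hold=30.1284 ⇒ V=30.3005 exercise | (k=3,j=1): S=124.5523, K−S=16.5077, hold=16.3356 ⇒ V=16.5077 exercise | (k=3,j=2): S=140.0627, K−S=0.9973, hold=4.7715 ⇒ V=4.7715 continue | (k=3,j=3): S=157.5046, K−S=0.0000, hold=0.2530 ⇒ V=0.2530 continue  boundary S*=124.5523
step 2: (k=2,j=0): S=117.4536, K−S=23.6064, hold=23.4343 ⇒ V=23.6064 exercise | (k=2,j=1): S=132.0800, K−S=8.9800, hold=10.6766 ⇒ V=10.6766 continue | (k=2,j=2): S=148.5278, K−S=0.0000, hold=2.5284 ⇒ V=2.5284 continue  boundary S*=117.4536
step 1: (k=1,j=0): S=124.5523, K−S=16.5077, hold=17.1757 ⇒ V=17.1757 continue | (k=1,j=1): S=140.0627, K−S=0.9973, hold=6.6292 ⇒ V=6.6292 continue  boundary S*=-
step 0: (k=0,j=0): S=132.0800, K−S=8.9800, hold=11.9329 ⇒ V=11.9329 continue  boundary S*=-

price = 11.9329
boundary = - - 117.4536 124.5523 132.0800
tree:
11.9329
17.1757 6.6292
23.6064 10.6766 2.5284
30.3005 16.5077 4.7715 0.2530
36.6131 23.6064 8.9800 0.5023 0.0000
42.5659 30.3005 16.5077 0.9973 0.0000 0.0000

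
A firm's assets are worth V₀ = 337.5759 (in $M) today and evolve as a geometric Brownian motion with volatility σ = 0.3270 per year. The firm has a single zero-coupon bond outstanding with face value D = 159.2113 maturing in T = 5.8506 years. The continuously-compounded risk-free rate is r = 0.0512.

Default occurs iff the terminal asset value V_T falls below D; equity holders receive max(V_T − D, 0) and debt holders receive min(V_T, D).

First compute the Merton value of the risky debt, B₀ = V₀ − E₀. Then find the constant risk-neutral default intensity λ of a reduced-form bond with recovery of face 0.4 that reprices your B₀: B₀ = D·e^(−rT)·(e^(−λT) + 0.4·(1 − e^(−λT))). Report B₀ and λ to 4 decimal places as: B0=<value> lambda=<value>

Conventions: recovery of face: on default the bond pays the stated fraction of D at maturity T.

Equity is a call on the firm's assets struck at D = 159.2113:
d₁ = [ln(V₀/D) + (r + σ²/2)T] / (σ√T)
   = [ln(337.5759/159.2113) + (0.0512 + 0.5·0.3270²)·5.8506] / (0.3270·√5.8506)
   = [0.751558 + 0.612350] / 0.790948 = 1.724397
d₂ = d₁ − σ√T = 1.724397 − 0.790948 = 0.933449
N(d₁) = 0.957682,  N(d₂) = 0.824706,  e^(−rT) = 0.741151
E₀ = V₀·N(d₁) − D·e^(−rT)·N(d₂)
   = 337.5759·0.957682 − 159.2113·0.741151·0.824706 = 225.975335
B₀ = V₀ − E₀ = 337.5759 − 225.975335 = 111.600565
e^(−λT) = (B₀·e^(rT)/D − 0.4)/(1 − 0.4) = (111.6006·1.349252/159.2113 − 0.4)/0.6 = 0.90961787
λ = −ln(0.90961787)/5.8506 = 0.016192

B0=111.6006 lambda=0.0162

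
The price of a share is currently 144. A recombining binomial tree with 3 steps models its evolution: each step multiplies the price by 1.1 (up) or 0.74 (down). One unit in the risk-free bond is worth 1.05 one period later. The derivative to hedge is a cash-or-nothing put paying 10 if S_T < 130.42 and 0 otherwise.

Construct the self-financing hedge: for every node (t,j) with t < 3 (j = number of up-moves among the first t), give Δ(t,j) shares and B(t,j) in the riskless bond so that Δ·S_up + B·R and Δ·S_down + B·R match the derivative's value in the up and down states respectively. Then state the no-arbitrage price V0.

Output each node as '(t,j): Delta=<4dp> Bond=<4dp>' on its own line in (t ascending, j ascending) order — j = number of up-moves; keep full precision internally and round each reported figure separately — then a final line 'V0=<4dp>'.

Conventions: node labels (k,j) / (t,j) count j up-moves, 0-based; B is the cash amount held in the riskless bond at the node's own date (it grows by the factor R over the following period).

(0,0): Delta=-0.1297 Bond=21.8052
(1,0): Delta=0.0000 Bond=9.0703
(1,1): Delta=-0.1438 Bond=25.1253
(2,0): Delta=0.0000 Bond=9.5238
(2,1): Delta=0.0000 Bond=9.5238
(2,2): Delta=-0.1594 Bond=29.1005
V0=3.1226

Since d<R<u, set p* = (R−d)/(u−d) = 0.8611; price each node as the discounted p*-expectation of its children.
Expiry values: V(3,0)=10.0000, V(3,1)=10.0000, V(3,2)=10.0000, V(3,3)=0.0000
Node (2,0) S=78.8544: V=(p*·10.0000+(1−p*)·10.0000)/1.05=9.5238; Δ=(10.0000−10.0000)/(86.7398−58.3523)=0.0000; B=V−Δ·S=9.5238
Node (2,1) S=117.2160: V=(p*·10.0000+(1−p*)·10.0000)/1.05=9.5238; Δ=(10.0000−10.0000)/(128.9376−86.7398)=0.0000; B=V−Δ·S=9.5238
Node (2,2) S=174.2400: V=(p*·0.0000+(1−p*)·10.0000)/1.05=1.3228; Δ=(0.0000−10.0000)/(191.6640−128.9376)=-0.1594; B=V−Δ·S=29.1005
Node (1,0) S=106.5600: V=(p*·9.5238+(1−p*)·9.5238)/1.05=9.0703; Δ=(9.5238−9.5238)/(117.2160−78.8544)=0.0000; B=V−Δ·S=9.0703
Node (1,1) S=158.4000: V=(p*·1.3228+(1−p*)·9.5238)/1.05=2.3446; Δ=(1.3228−9.5238)/(174.2400−117.2160)=-0.1438; B=V−Δ·S=25.1253
Node (0,0) S=144.0000: V=(p*·2.3446+(1−p*)·9.0703)/1.05=3.1226; Δ=(2.3446−9.0703)/(158.4000−106.5600)=-0.1297; B=V−Δ·S=21.8052
As a check, the time-0 holding Δ(0,0)·S0 + B(0,0) comes to 3.1226 — exactly V0.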